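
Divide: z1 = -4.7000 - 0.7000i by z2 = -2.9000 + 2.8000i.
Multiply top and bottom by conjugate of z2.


Conjugate of z2 = -2.9000 - 2.8000i
Numerator: (-4.7000 - 0.7000i)(-2.9000 - 2.8000i) = 11.6700 + 15.1900i
Denominator: (-2.9)^2 + 2.8^2 = 16.25
Result = (11.6700 + 15.1900i)/16.25

0.7182 + 0.9348i


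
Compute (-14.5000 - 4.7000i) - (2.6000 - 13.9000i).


Real: -14.5 - 2.6 = -17.1
Imag: -4.7 + 13.9 = 9.2

-17.1000 + 9.2000i


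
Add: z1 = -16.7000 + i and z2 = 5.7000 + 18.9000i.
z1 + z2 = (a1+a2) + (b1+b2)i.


Real: -16.7 + 5.7 = -11
Imag: 1 + 18.9 = 19.9

-11.0000 + 19.9000i


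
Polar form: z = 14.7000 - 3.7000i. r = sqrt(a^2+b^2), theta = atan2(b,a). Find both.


r = sqrt(216.09+13.69) = sqrt(229.78) = 15.1585
theta = atan2(-3.7, 14.7) = -14.1279 degrees

r = 15.1585, theta = -14.1279 degrees


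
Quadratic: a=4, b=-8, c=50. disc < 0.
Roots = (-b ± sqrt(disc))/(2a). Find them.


disc = (-8)^2 - 4*4*50 = 64 - 800 = -736
sqrt(|disc|) = sqrt(736) = 27.1293
Real part = 8/(2*4) = 1.0000
Imag part = 27.1293/(2*4) = 3.3912

1.0000 ± 3.3912i


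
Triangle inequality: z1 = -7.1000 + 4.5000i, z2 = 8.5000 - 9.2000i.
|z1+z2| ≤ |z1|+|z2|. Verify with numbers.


|z1| = sqrt((-7.1)^2 + 4.5^2) = sqrt(70.66) = 8.4060
|z2| = sqrt(8.5^2 + (-9.2)^2) = sqrt(156.89) = 12.5256
z1+z2 = 1.4000 - 4.7000i
|z1+z2| = sqrt(24.05) = 4.9041
|z1|+|z2| = 8.4060 + 12.5256 = 20.9316

|z1+z2| = 4.9041 ≤ |z1|+|z2| = 20.9316 (verified)


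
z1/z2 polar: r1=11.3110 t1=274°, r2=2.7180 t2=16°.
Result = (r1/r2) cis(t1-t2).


r = 11.3110 / 2.7180 = 4.1615
theta = 274° - 16° = 258° = 258° (mod 360)

4.1615 cis(258°)


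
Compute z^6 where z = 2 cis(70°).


r^6 = 2^6 = 64
n*theta = 6*70° = 420° = 60° (mod 360)
a = 64*cos(60°) = 32.0000
b = 64*sin(60°) = 55.4256

64 cis(60°) = 32.0000 + 55.4256i


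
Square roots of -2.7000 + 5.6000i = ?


|z| = sqrt(7.29+31.36) = 6.2169
sqrt((|z|+a)/2) = sqrt((6.2169+(-2.7))/2) = sqrt(1.7585) = 1.3261
sqrt((|z|-a)/2) = sqrt((6.2169-(-2.7))/2) = sqrt(4.4585) = 2.1115

±(1.3261 + 2.1115i) i.e. 1.3261 + 2.1115i and -1.3261 - 2.1115i


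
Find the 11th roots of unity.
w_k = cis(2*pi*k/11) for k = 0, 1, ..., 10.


The 11th roots of unity are cis(360k/11°) for k=0..10
Angle step = 360/11 = 32.7273°
Primitive root: cis(32.7273°)
Primitive root = 0.8413 + 0.5406i

11 roots at angles: 0°, 32.7273°, 65.4545°, 98.1818°, 130.9091°, 163.6364°, 196.3636°, 229.0909°, 261.8182°, 294.5455°, 327.2727°


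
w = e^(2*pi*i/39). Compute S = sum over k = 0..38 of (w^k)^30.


The roots are w_k = w^k with w = e^(2*pi*i/39), and (w^k)^30 = (w^30)^k.
So S = 1 + u + u^2 + ... + u^(38) with u = w^30.
30 = 0*39 + 30, so 30 is not a multiple of 39: u = w^30 ≠ 1 (w is a primitive 39th root), while u^39 = (w^39)^30 = 1.
Geometric series: S = (1 - u^39)/(1 - u) = (1 - 1)/(1 - u) = 0

S = 0


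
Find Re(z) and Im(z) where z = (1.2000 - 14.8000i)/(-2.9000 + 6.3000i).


Multiply by conjugate: (1.2000 - 14.8000i)(-2.9000 - 6.3000i) / ((-2.9)^2 + 6.3^2)
Numerator real = 1.2*(-2.9) - (14.8)*6.3 = -96.72
Numerator imag = -14.8*(-2.9) - 1.2*6.3 = 35.36
Denominator = 48.1
Re(z) = -96.72/48.1 = -2.0108
Im(z) = 35.36/48.1 = 0.7351

Re(z) = -2.0108, Im(z) = 0.7351


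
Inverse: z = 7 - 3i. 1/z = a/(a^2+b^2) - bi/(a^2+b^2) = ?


|z|^2 = 49+9 = 58
1/z = (7 + 3i)/58

1/z = 0.1207 + 0.0517i


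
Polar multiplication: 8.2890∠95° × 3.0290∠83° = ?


r = 8.2890 * 3.0290 = 25.1074
theta = 95° + 83° = 178° = 178° (mod 360)

25.1074 cis(178°)


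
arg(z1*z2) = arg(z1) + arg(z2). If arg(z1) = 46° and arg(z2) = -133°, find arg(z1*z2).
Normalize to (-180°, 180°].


arg(z1*z2) = 46° - 133° = -87°
Normalized to (-180°, 180°]: -87°

-87°


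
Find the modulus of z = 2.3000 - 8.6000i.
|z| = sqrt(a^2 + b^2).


|z| = sqrt(2.3^2 + (-8.6)^2) = sqrt(5.29 + 73.96) = sqrt(79.25) = 8.9022

|z| = 8.9022


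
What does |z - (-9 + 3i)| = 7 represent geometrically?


|z - z0| = r is a circle with center z0 and radius r.
Center = (-9, 3), radius = 7

Circle with center (-9, 3) and radius 7


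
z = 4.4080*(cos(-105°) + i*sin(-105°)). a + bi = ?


a = 4.4080*cos(-105°) = 4.4080*(-0.25882) = -1.1409
b = 4.4080*sin(-105°) = 4.4080*(-0.96593) = -4.2578

-1.1409 - 4.2578i


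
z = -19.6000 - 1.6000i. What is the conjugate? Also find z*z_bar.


z_bar = -19.6000 + 1.6000i
z*z_bar = (-19.6)^2 + (-1.6)^2 = 384.16 + 2.56 = 386.72

z_bar = -19.6000 + 1.6000i, z*z_bar = 386.72


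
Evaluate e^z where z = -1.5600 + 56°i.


e^-1.5600 = 0.2101
cos(56°) = 0.5592
sin(56°) = 0.829
Real = 0.2101*0.5592 = 0.1175
Imag = 0.2101*0.829 = 0.1742

0.1175 + 0.1742i


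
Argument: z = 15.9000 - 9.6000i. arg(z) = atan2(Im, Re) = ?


Re = 15.9, Im = -9.6
arg = atan2(-9.6, 15.9) = -31.1225 degrees

arg(z) = -31.1225 degrees


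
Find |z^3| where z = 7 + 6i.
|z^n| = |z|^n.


|z| = sqrt(49+36) = sqrt(85) = 9.2195
|z^3| = |z|^3 = (sqrt(85))^3 = 85*sqrt(85)

|z^3| = 85*sqrt(85) ≈ 783.6613


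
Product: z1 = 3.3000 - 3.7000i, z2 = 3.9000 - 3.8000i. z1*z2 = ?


Real = 3.3*3.9 - (-3.7)*(-3.8) = 12.87 - 14.06 = -1.19
Imag = 3.3*(-3.8) + 3.9*(-3.7) = -12.54 - (14.43) = -26.97

-1.1900 - 26.9700i


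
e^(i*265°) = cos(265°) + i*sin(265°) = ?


cos(265°) = -0.0872
sin(265°) = -0.9962

e^(i*265°) = -0.0872 - 0.9962i


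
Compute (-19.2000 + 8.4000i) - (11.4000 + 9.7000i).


Real: -19.2 - 11.4 = -30.6
Imag: 8.4 - 9.7 = -1.3

-30.6000 - 1.3000i


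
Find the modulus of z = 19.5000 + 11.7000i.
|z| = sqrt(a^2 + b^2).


|z| = sqrt(19.5^2 + 11.7^2) = sqrt(380.25 + 136.89) = sqrt(517.14) = 22.7407

|z| = 22.7407


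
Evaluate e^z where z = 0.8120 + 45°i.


e^0.8120 = 2.2524
cos(45°) = 0.7071
sin(45°) = 0.7071
Real = 2.2524*0.7071 = 1.5927
Imag = 2.2524*0.7071 = 1.5927

1.5927 + 1.5927i


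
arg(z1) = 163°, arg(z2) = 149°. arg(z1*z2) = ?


arg(z1*z2) = 163° + 149° = 312°
Normalized to (-180°, 180°]: -48°

-48°


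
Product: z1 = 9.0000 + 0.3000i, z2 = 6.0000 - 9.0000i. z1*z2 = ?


Real = 9*6 - 0.3*(-9) = 54 - (-2.7) = 56.7
Imag = 9*(-9) + 6*0.3 = -81 + 1.8 = -79.2

56.7000 - 79.2000i


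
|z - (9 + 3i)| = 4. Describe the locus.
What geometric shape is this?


|z - z0| = r is a circle with center z0 and radius r.
Center = (9, 3), radius = 4

Circle with center (9, 3) and radius 4


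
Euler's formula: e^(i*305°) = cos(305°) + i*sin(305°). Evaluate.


cos(305°) = 0.5736
sin(305°) = -0.8192

e^(i*305°) = 0.5736 - 0.8192i


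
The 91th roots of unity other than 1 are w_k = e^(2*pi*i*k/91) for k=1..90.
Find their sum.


With w = e^(2*pi*i/91), all 91 of the 91th roots of unity w^0 = 1, w, ..., w^(90) sum to 0: 1 + w + ... + w^(90) = (1 - w^91)/(1 - w) = 0 since w^91 = 1, w ≠ 1.
Removing the root 1: w + w^2 + ... + w^(90) = 0 - 1 = -1

Sum = -1


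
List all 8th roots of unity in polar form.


The 8th roots of unity are cis(360k/8°) for k=0..7
Angle step = 360/8 = 45°
Primitive root: cis(45°)
Primitive root = 0.7071 + 0.7071i

8 roots at angles: 0°, 45°, 90°, 135°, 180°, 225°, 270°, 315°


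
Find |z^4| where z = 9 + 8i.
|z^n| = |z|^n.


|z| = sqrt(81+64) = sqrt(145) = 12.0416
|z^4| = |z|^4 = (sqrt(145))^4 = 145^2 = 21025

|z^4| = 21025


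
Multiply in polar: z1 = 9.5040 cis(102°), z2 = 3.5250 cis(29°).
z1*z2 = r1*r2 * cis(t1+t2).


r = 9.5040 * 3.5250 = 33.5016
theta = 102° + 29° = 131° = 131° (mod 360)

33.5016 cis(131°)


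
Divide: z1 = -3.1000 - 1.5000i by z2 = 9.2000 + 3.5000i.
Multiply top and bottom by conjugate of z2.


Conjugate of z2 = 9.2000 - 3.5000i
Numerator: (-3.1000 - 1.5000i)(9.2000 - 3.5000i) = -33.7700 - 2.9500i
Denominator: 9.2^2 + 3.5^2 = 96.89
Result = (-33.7700 - 2.9500i)/96.89

-0.3485 - 0.0304i


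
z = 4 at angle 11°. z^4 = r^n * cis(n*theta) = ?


r^4 = 4^4 = 256
n*theta = 4*11° = 44° = 44° (mod 360)
a = 256*cos(44°) = 184.1510
b = 256*sin(44°) = 177.8325

256 cis(44°) = 184.1510 + 177.8325i


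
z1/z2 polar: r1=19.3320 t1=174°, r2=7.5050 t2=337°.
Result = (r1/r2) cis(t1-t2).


r = 19.3320 / 7.5050 = 2.5759
theta = 174° - 337° = -163° = 197° (mod 360)

2.5759 cis(197°)


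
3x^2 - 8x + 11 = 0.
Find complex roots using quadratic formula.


disc = (-8)^2 - 4*3*11 = 64 - 132 = -68
sqrt(|disc|) = sqrt(68) = 8.2462
Real part = 8/(2*3) = 1.3333
Imag part = 8.2462/(2*3) = 1.3744

1.3333 ± 1.3744i


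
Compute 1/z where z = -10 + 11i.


|z|^2 = 100+121 = 221
1/z = (-10 - 11i)/221

1/z = -0.0452 - 0.0498i


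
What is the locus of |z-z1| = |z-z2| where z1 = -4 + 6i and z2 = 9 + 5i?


Equal distances means the locus is the perpendicular bisector of z1 and z2.
Midpoint = ((-4+9)/2, (6+5)/2) = (2.5000, 5.5000)

Perpendicular bisector through (2.5000, 5.5000)


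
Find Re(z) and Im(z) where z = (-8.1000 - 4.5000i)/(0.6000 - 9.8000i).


Multiply by conjugate: (-8.1000 - 4.5000i)(0.6000 + 9.8000i) / (0.6^2 + (-9.8)^2)
Numerator real = -8.1*0.6 - (4.5)*(-9.8) = 39.24
Numerator imag = -4.5*0.6 - (-8.1)*(-9.8) = -82.08
Denominator = 96.4
Re(z) = 39.24/96.4 = 0.4071
Im(z) = -82.08/96.4 = -0.8515

Re(z) = 0.4071, Im(z) = -0.8515


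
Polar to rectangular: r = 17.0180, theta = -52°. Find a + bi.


a = 17.0180*cos(-52°) = 17.0180*0.61566 = 10.4773
b = 17.0180*sin(-52°) = 17.0180*(-0.78801) = -13.4104

10.4773 - 13.4104i


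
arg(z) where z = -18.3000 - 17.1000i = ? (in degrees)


Re = -18.3, Im = -17.1
arg = atan2(-17.1, -18.3) = -136.9415 degrees

arg(z) = -136.9415 degrees


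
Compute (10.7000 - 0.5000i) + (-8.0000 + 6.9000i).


Real: 10.7 - 8 = 2.7
Imag: -0.5 + 6.9 = 6.4

2.7000 + 6.4000i


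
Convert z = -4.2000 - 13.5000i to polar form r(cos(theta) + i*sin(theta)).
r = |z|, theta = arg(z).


r = sqrt(17.64+182.25) = sqrt(199.89) = 14.1382
theta = atan2(-13.5, -4.2) = -107.2815 degrees

r = 14.1382, theta = -107.2815 degrees


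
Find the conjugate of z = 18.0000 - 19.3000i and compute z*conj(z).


z_bar = 18.0000 + 19.3000i
z*z_bar = 18^2 + (-19.3)^2 = 324 + 372.49 = 696.49

z_bar = 18.0000 + 19.3000i, z*z_bar = 696.49


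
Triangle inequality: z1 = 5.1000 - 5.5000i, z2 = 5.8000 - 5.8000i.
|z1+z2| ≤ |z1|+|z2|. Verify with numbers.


|z1| = sqrt(5.1^2 + (-5.5)^2) = sqrt(56.26) = 7.5007
|z2| = sqrt(5.8^2 + (-5.8)^2) = sqrt(67.28) = 8.2024
z1+z2 = 10.9000 - 11.3000i
|z1+z2| = sqrt(246.5) = 15.7003
|z1|+|z2| = 7.5007 + 8.2024 = 15.7031

|z1+z2| = 15.7003 ≤ |z1|+|z2| = 15.7031 (verified)


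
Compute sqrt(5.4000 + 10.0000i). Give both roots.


|z| = sqrt(29.16+100) = 11.3649
sqrt((|z|+a)/2) = sqrt((11.3649+5.4)/2) = sqrt(8.3824) = 2.8952
sqrt((|z|-a)/2) = sqrt((11.3649-5.4)/2) = sqrt(2.9824) = 1.7270

±(2.8952 + 1.7270i) i.e. 2.8952 + 1.7270i and -2.8952 - 1.7270i


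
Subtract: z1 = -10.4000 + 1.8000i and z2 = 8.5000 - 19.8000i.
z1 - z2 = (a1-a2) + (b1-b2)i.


Real: -10.4 - 8.5 = -18.9
Imag: 1.8 + 19.8 = 21.6

-18.9000 + 21.6000i


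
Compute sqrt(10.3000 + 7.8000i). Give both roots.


|z| = sqrt(106.09+60.84) = 12.9201
sqrt((|z|+a)/2) = sqrt((12.9201+10.3)/2) = sqrt(11.6101) = 3.4074
sqrt((|z|-a)/2) = sqrt((12.9201-10.3)/2) = sqrt(1.3101) = 1.1446

±(3.4074 + 1.1446i) i.e. 3.4074 + 1.1446i and -3.4074 - 1.1446i


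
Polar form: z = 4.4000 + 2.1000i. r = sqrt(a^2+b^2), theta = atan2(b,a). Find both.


r = sqrt(19.36+4.41) = sqrt(23.77) = 4.8754
theta = atan2(2.1, 4.4) = 25.5139 degrees

r = 4.8754, theta = 25.5139 degrees


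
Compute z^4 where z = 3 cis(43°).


r^4 = 3^4 = 81
n*theta = 4*43° = 172° = 172° (mod 360)
a = 81*cos(172°) = -80.2117
b = 81*sin(172°) = 11.2730

81 cis(172°) = -80.2117 + 11.2730i


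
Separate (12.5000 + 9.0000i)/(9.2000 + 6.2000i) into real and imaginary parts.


Multiply by conjugate: (12.5000 + 9.0000i)(9.2000 - 6.2000i) / (9.2^2 + 6.2^2)
Numerator real = 12.5*9.2 + 9*6.2 = 170.8
Numerator imag = 9*9.2 - 12.5*6.2 = 5.3
Denominator = 123.08
Re(z) = 170.8/123.08 = 1.3877
Im(z) = 5.3/123.08 = 0.0431

Re(z) = 1.3877, Im(z) = 0.0431


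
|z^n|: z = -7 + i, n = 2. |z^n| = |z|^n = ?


|z| = sqrt(49+1) = sqrt(50) = 7.0711
|z^2| = |z|^2 = (sqrt(50))^2 = 50

|z^2| = 50


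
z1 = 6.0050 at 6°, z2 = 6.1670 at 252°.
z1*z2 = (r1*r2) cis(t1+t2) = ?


r = 6.0050 * 6.1670 = 37.0328
theta = 6° + 252° = 258° = 258° (mod 360)

37.0328 cis(258°)


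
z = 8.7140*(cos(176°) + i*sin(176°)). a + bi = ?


a = 8.7140*cos(176°) = 8.7140*(-0.997564) = -8.6928
b = 8.7140*sin(176°) = 8.7140*0.06976 = 0.6079

-8.6928 + 0.6079i


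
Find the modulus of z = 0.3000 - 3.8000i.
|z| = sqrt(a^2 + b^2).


|z| = sqrt(0.3^2 + (-3.8)^2) = sqrt(0.09 + 14.44) = sqrt(14.53) = 3.8118

|z| = 3.8118


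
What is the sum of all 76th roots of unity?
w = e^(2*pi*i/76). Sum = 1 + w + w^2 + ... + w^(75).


The sum of all 76th roots of unity is 0.
Geometric series: (1 - w^76)/(1 - w) = (1-1)/(1-w) = 0 since w^76 = 1, w ≠ 1.
Alternatively: coefficient of z^75 in z^76 - 1 is 0.

0


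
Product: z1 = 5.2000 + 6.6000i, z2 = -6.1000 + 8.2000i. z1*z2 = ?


Real = 5.2*(-6.1) - 6.6*8.2 = -31.72 - 54.12 = -85.84
Imag = 5.2*8.2 - (6.1)*6.6 = 42.64 - (40.26) = 2.38

-85.8400 + 2.3800i


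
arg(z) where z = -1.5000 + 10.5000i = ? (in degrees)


Re = -1.5, Im = 10.5
arg = atan2(10.5, -1.5) = 98.1301 degrees

arg(z) = 98.1301 degrees


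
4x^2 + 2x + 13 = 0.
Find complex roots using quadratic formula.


disc = 2^2 - 4*4*13 = 4 - 208 = -204
sqrt(|disc|) = sqrt(204) = 14.2829
Real part = -2/(2*4) = -0.2500
Imag part = 14.2829/(2*4) = 1.7854

-0.2500 ± 1.7854i


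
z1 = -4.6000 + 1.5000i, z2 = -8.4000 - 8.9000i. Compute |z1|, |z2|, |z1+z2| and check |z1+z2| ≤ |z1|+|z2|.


|z1| = sqrt((-4.6)^2 + 1.5^2) = sqrt(23.41) = 4.8384
|z2| = sqrt((-8.4)^2 + (-8.9)^2) = sqrt(149.77) = 12.2381
z1+z2 = -13.0000 - 7.4000i
|z1+z2| = sqrt(223.76) = 14.9586
|z1|+|z2| = 4.8384 + 12.2381 = 17.0765

|z1+z2| = 14.9586 ≤ |z1|+|z2| = 17.0765 (verified)


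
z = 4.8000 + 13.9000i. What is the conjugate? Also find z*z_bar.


z_bar = 4.8000 - 13.9000i
z*z_bar = 4.8^2 + 13.9^2 = 23.04 + 193.21 = 216.25

z_bar = 4.8000 - 13.9000i, z*z_bar = 216.25


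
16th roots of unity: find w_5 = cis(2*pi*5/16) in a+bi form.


Angle = 360*5/16 = 112.5°
a = cos(112.5°) = -0.3827
b = sin(112.5°) = 0.9239

-0.3827 + 0.9239i


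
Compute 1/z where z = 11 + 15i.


|z|^2 = 121+225 = 346
1/z = (11 - 15i)/346

1/z = 0.0318 - 0.0434i


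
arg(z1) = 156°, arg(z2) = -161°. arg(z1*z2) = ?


arg(z1*z2) = 156° - 161° = -5°
Normalized to (-180°, 180°]: -5°

-5°


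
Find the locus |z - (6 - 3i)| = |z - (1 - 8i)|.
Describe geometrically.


Equal distances means the locus is the perpendicular bisector of z1 and z2.
Midpoint = ((6+1)/2, (-3+(-8))/2) = (3.5000, -5.5000)

Perpendicular bisector through (3.5000, -5.5000)


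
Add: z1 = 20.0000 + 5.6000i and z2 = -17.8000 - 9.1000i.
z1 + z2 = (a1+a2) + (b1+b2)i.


Real: 20 - 17.8 = 2.2
Imag: 5.6 - 9.1 = -3.5

2.2000 - 3.5000i


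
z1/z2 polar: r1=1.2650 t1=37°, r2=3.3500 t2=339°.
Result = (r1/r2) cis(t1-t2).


r = 1.2650 / 3.3500 = 0.3776
theta = 37° - 339° = -302° = 58° (mod 360)

0.3776 cis(58°)


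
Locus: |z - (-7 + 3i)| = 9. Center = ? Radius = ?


|z - z0| = r is a circle with center z0 and radius r.
Center = (-7, 3), radius = 9

Circle with center (-7, 3) and radius 9


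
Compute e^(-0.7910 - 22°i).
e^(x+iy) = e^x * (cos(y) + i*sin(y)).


e^-0.7910 = 0.4534
cos(-22°) = 0.9272
sin(-22°) = -0.3746
Real = 0.4534*0.9272 = 0.4204
Imag = 0.4534*(-0.3746) = -0.1698

0.4204 - 0.1698i


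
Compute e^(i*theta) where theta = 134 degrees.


cos(134°) = -0.6947
sin(134°) = 0.7193

e^(i*134°) = -0.6947 + 0.7193i


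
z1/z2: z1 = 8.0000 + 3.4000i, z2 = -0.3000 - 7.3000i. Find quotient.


Conjugate of z2 = -0.3000 + 7.3000i
Numerator: (8.0000 + 3.4000i)(-0.3000 + 7.3000i) = -27.2200 + 57.3800i
Denominator: (-0.3)^2 + (-7.3)^2 = 53.38
Result = (-27.2200 + 57.3800i)/53.38

-0.5099 + 1.0749i


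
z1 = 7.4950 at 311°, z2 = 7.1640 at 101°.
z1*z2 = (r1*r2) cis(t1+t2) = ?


r = 7.4950 * 7.1640 = 53.6942
theta = 311° + 101° = 412° = 52° (mod 360)

53.6942 cis(52°)


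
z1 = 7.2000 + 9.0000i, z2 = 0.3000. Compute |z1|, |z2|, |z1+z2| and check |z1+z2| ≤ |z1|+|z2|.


|z1| = sqrt(7.2^2 + 9^2) = sqrt(132.84) = 11.5256
|z2| = sqrt(0.3^2 + 0^2) = sqrt(0.09) = 0.3000
z1+z2 = 7.5000 + 9.0000i
|z1+z2| = sqrt(137.25) = 11.7154
|z1|+|z2| = 11.5256 + 0.3000 = 11.8256

|z1+z2| = 11.7154 ≤ |z1|+|z2| = 11.8256 (verified)


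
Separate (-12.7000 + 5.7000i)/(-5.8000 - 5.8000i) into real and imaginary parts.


Multiply by conjugate: (-12.7000 + 5.7000i)(-5.8000 + 5.8000i) / ((-5.8)^2 + (-5.8)^2)
Numerator real = -12.7*(-5.8) + 5.7*(-5.8) = 40.6
Numerator imag = 5.7*(-5.8) - (-12.7)*(-5.8) = -106.72
Denominator = 67.28
Re(z) = 40.6/67.28 = 0.6034
Im(z) = -106.72/67.28 = -1.5862

Re(z) = 0.6034, Im(z) = -1.5862


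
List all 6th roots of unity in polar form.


The 6th roots of unity are cis(360k/6°) for k=0..5
Angle step = 360/6 = 60°
Primitive root: cis(60°)
Primitive root = 0.5000 + 0.8660i

6 roots at angles: 0°, 60°, 120°, 180°, 240°, 300°


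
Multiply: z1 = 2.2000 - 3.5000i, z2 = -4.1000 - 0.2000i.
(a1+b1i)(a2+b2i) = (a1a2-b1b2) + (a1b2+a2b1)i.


Real = 2.2*(-4.1) - (-3.5)*(-0.2) = -9.02 - 0.7 = -9.72
Imag = 2.2*(-0.2) - (4.1)*(-3.5) = -0.44 + 14.35 = 13.91

-9.7200 + 13.9100i


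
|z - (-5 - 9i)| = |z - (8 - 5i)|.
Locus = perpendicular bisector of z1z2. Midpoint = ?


Equal distances means the locus is the perpendicular bisector of z1 and z2.
Midpoint = ((-5+8)/2, (-9+(-5))/2) = (1.5000, -7.0000)

Perpendicular bisector through (1.5000, -7.0000)


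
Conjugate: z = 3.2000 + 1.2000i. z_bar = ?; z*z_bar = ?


z_bar = 3.2000 - 1.2000i
z*z_bar = 3.2^2 + 1.2^2 = 10.24 + 1.44 = 11.68

z_bar = 3.2000 - 1.2000i, z*z_bar = 11.68


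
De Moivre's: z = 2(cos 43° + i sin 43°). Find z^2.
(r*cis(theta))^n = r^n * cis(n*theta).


r^2 = 2^2 = 4
n*theta = 2*43° = 86° = 86° (mod 360)
a = 4*cos(86°) = 0.2790
b = 4*sin(86°) = 3.9903

4 cis(86°) = 0.2790 + 3.9903i


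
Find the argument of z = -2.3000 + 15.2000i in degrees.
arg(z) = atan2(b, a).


Re = -2.3, Im = 15.2
arg = atan2(15.2, -2.3) = 98.6045 degrees

arg(z) = 98.6045 degrees


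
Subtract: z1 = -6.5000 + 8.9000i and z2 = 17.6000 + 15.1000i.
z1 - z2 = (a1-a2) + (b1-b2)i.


Real: -6.5 - 17.6 = -24.1
Imag: 8.9 - 15.1 = -6.2

-24.1000 - 6.2000i


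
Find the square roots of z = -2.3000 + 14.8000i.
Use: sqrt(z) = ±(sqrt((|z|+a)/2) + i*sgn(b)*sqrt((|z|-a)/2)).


|z| = sqrt(5.29+219.04) = 14.9777
sqrt((|z|+a)/2) = sqrt((14.9777+(-2.3))/2) = sqrt(6.3388) = 2.5177
sqrt((|z|-a)/2) = sqrt((14.9777-(-2.3))/2) = sqrt(8.6388) = 2.9392

±(2.5177 + 2.9392i) i.e. 2.5177 + 2.9392i and -2.5177 - 2.9392i


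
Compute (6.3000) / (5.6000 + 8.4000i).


Conjugate of z2 = 5.6000 - 8.4000i
Numerator: (6.3000)(5.6000 - 8.4000i) = 35.2800 - 52.9200i
Denominator: 5.6^2 + 8.4^2 = 101.92
Result = (35.2800 - 52.9200i)/101.92

0.3462 - 0.5192i


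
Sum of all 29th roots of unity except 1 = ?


With w = e^(2*pi*i/29), all 29 of the 29th roots of unity w^0 = 1, w, ..., w^(28) sum to 0: 1 + w + ... + w^(28) = (1 - w^29)/(1 - w) = 0 since w^29 = 1, w ≠ 1.
Removing the root 1: w + w^2 + ... + w^(28) = 0 - 1 = -1

Sum = -1


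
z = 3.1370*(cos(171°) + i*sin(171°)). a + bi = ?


a = 3.1370*cos(171°) = 3.1370*(-0.9877) = -3.0984
b = 3.1370*sin(171°) = 3.1370*0.15643 = 0.4907

-3.0984 + 0.4907i


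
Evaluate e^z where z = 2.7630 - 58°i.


e^2.7630 = 15.8473
cos(-58°) = 0.52992
sin(-58°) = -0.84805
Real = 15.8473*0.52992 = 8.3978
Imag = 15.8473*(-0.84805) = -13.4393

8.3978 - 13.4393i


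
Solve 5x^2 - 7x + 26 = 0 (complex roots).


disc = (-7)^2 - 4*5*26 = 49 - 520 = -471
sqrt(|disc|) = sqrt(471) = 21.7025
Real part = 7/(2*5) = 0.7000
Imag part = 21.7025/(2*5) = 2.1703

0.7000 ± 2.1703i


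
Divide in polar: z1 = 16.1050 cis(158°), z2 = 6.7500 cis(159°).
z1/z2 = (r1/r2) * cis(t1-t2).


r = 16.1050 / 6.7500 = 2.3859
theta = 158° - 159° = -1° = 359° (mod 360)

2.3859 cis(359°)


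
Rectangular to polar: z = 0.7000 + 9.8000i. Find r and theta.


r = sqrt(0.49+96.04) = sqrt(96.53) = 9.8250
theta = atan2(9.8, 0.7) = 85.9144 degrees

r = 9.8250, theta = 85.9144 degrees


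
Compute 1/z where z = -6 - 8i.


|z|^2 = 36+64 = 100
1/z = (-6 + 8i)/100

1/z = -0.0600 + 0.0800i


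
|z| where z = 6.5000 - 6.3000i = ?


|z| = sqrt(6.5^2 + (-6.3)^2) = sqrt(42.25 + 39.69) = sqrt(81.94) = 9.0521

|z| = 9.0521


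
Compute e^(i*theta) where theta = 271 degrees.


cos(271°) = 0.0175
sin(271°) = -0.9998

e^(i*271°) = 0.0175 - 0.9998i


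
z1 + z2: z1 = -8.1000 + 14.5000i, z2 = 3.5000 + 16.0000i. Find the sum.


Real: -8.1 + 3.5 = -4.6
Imag: 14.5 + 16 = 30.5

-4.6000 + 30.5000i


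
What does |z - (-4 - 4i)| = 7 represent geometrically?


|z - z0| = r is a circle with center z0 and radius r.
Center = (-4, -4), radius = 7

Circle with center (-4, -4) and radius 7


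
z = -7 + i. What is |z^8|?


|z| = sqrt(49+1) = sqrt(50) = 7.0711
|z^8| = |z|^8 = (sqrt(50))^8 = 50^4 = 6250000

|z^8| = 6250000


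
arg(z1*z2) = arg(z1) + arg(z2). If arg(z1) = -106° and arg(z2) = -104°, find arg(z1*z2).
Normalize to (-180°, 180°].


arg(z1*z2) = -106° - 104° = -210°
Normalized to (-180°, 180°]: 150°

150°


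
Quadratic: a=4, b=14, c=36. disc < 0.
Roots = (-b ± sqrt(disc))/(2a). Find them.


disc = 14^2 - 4*4*36 = 196 - 576 = -380
sqrt(|disc|) = sqrt(380) = 19.4936
Real part = -14/(2*4) = -1.7500
Imag part = 19.4936/(2*4) = 2.4367

-1.7500 ± 2.4367i


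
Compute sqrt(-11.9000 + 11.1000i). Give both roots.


|z| = sqrt(141.61+123.21) = 16.2733
sqrt((|z|+a)/2) = sqrt((16.2733+(-11.9))/2) = sqrt(2.1866) = 1.4787
sqrt((|z|-a)/2) = sqrt((16.2733-(-11.9))/2) = sqrt(14.0866) = 3.7532

±(1.4787 + 3.7532i) i.e. 1.4787 + 3.7532i and -1.4787 - 3.7532i


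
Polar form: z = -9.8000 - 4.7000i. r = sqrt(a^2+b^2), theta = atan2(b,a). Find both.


r = sqrt(96.04+22.09) = sqrt(118.13) = 10.8688
theta = atan2(-4.7, -9.8) = -154.3780 degrees

r = 10.8688, theta = -154.3780 degrees


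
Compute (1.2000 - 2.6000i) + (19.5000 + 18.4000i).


Real: 1.2 + 19.5 = 20.7
Imag: -2.6 + 18.4 = 15.8

20.7000 + 15.8000i


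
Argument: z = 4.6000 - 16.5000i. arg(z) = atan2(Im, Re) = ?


Re = 4.6, Im = -16.5
arg = atan2(-16.5, 4.6) = -74.4222 degrees

arg(z) = -74.4222 degrees


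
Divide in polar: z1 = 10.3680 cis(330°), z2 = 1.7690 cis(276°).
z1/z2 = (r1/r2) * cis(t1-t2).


r = 10.3680 / 1.7690 = 5.8609
theta = 330° - 276° = 54° = 54° (mod 360)

5.8609 cis(54°)


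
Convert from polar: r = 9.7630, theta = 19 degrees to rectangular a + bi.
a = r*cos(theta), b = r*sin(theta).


a = 9.7630*cos(19°) = 9.7630*0.94552 = 9.2311
b = 9.7630*sin(19°) = 9.7630*0.32557 = 3.1785

9.2311 + 3.1785i


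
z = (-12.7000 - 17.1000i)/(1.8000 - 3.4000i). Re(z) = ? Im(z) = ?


Multiply by conjugate: (-12.7000 - 17.1000i)(1.8000 + 3.4000i) / (1.8^2 + (-3.4)^2)
Numerator real = -12.7*1.8 - (17.1)*(-3.4) = 35.28
Numerator imag = -17.1*1.8 - (-12.7)*(-3.4) = -73.96
Denominator = 14.8
Re(z) = 35.28/14.8 = 2.3838
Im(z) = -73.96/14.8 = -4.9973

Re(z) = 2.3838, Im(z) = -4.9973


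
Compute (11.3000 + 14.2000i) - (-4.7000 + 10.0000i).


Real: 11.3 + 4.7 = 16
Imag: 14.2 - 10 = 4.2

16.0000 + 4.2000i


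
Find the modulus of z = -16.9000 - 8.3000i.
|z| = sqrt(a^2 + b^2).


|z| = sqrt((-16.9)^2 + (-8.3)^2) = sqrt(285.61 + 68.89) = sqrt(354.5) = 18.8282

|z| = 18.8282


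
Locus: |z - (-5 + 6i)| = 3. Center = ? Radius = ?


|z - z0| = r is a circle with center z0 and radius r.
Center = (-5, 6), radius = 3

Circle with center (-5, 6) and radius 3


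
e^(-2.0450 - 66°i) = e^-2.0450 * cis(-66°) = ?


e^-2.0450 = 0.1294
cos(-66°) = 0.4067
sin(-66°) = -0.9135
Real = 0.1294*0.4067 = 0.0526
Imag = 0.1294*(-0.9135) = -0.1182

0.0526 - 0.1182i


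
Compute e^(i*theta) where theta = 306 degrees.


cos(306°) = 0.5878
sin(306°) = -0.8090

e^(i*306°) = 0.5878 - 0.8090i


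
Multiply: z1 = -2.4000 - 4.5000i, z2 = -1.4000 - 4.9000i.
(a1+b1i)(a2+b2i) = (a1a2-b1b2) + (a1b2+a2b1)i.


Real = -2.4*(-1.4) - (-4.5)*(-4.9) = 3.36 - 22.05 = -18.69
Imag = -2.4*(-4.9) - (1.4)*(-4.5) = 11.76 + 6.3 = 18.06

-18.6900 + 18.0600i


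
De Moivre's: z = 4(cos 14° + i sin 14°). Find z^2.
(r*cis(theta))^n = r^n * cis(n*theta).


r^2 = 4^2 = 16
n*theta = 2*14° = 28° = 28° (mod 360)
a = 16*cos(28°) = 14.1272
b = 16*sin(28°) = 7.5115

16 cis(28°) = 14.1272 + 7.5115i


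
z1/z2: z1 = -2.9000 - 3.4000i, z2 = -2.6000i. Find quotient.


Conjugate of z2 = 2.6000i
Numerator: (-2.9000 - 3.4000i)(2.6000i) = 8.8400 - 7.5400i
Denominator: 0^2 + (-2.6)^2 = 6.76
Result = (8.8400 - 7.5400i)/6.76

1.3077 - 1.1154i


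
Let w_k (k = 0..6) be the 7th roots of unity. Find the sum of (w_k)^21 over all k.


The roots are w_k = w^k with w = e^(2*pi*i/7), and (w^k)^21 = (w^21)^k.
So S = 1 + u + u^2 + ... + u^(6) with u = w^21.
21 = 3*7 + 0, so 21 is a multiple of 7 and u = (w^7)^3 = 1.
Every one of the 7 terms equals 1: S = 7

S = 7


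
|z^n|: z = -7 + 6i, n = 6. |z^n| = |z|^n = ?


|z| = sqrt(49+36) = sqrt(85) = 9.2195
|z^6| = |z|^6 = (sqrt(85))^6 = 85^3 = 614125

|z^6| = 614125


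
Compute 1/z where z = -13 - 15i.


|z|^2 = 169+225 = 394
1/z = (-13 + 15i)/394

1/z = -0.0330 + 0.0381i


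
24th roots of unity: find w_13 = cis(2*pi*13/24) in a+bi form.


Angle = 360*13/24 = 195°
a = cos(195°) = -0.9659
b = sin(195°) = -0.2588

-0.9659 - 0.2588i


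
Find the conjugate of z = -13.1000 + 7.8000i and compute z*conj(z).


z_bar = -13.1000 - 7.8000i
z*z_bar = (-13.1)^2 + 7.8^2 = 171.61 + 60.84 = 232.45

z_bar = -13.1000 - 7.8000i, z*z_bar = 232.45


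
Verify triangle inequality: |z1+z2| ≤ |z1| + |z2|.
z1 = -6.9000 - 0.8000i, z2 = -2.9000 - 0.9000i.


|z1| = sqrt((-6.9)^2 + (-0.8)^2) = sqrt(48.25) = 6.9462
|z2| = sqrt((-2.9)^2 + (-0.9)^2) = sqrt(9.22) = 3.0364
z1+z2 = -9.8000 - 1.7000i
|z1+z2| = sqrt(98.93) = 9.9464
|z1|+|z2| = 6.9462 + 3.0364 = 9.9826

|z1+z2| = 9.9464 ≤ |z1|+|z2| = 9.9826 (verified)


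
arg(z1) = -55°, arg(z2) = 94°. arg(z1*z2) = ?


arg(z1*z2) = -55° + 94° = 39°
Normalized to (-180°, 180°]: 39°

39°


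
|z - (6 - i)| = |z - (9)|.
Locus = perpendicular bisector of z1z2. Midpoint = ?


Equal distances means the locus is the perpendicular bisector of z1 and z2.
Midpoint = ((6+9)/2, (-1+0)/2) = (7.5000, -0.5000)

Perpendicular bisector through (7.5000, -0.5000)


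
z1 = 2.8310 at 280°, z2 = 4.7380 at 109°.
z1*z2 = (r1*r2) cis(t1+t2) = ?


r = 2.8310 * 4.7380 = 13.4133
theta = 280° + 109° = 389° = 29° (mod 360)

13.4133 cis(29°)


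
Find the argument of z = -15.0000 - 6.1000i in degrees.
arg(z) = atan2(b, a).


Re = -15, Im = -6.1
arg = atan2(-6.1, -15) = -157.8701 degrees

arg(z) = -157.8701 degrees


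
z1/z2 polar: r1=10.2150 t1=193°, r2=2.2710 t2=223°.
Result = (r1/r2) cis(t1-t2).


r = 10.2150 / 2.2710 = 4.4980
theta = 193° - 223° = -30° = 330° (mod 360)

4.4980 cis(330°)


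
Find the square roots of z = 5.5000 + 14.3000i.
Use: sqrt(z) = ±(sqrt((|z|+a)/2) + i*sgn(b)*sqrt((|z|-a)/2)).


|z| = sqrt(30.25+204.49) = 15.3212
sqrt((|z|+a)/2) = sqrt((15.3212+5.5)/2) = sqrt(10.4106) = 3.2265
sqrt((|z|-a)/2) = sqrt((15.3212-5.5)/2) = sqrt(4.9106) = 2.2160

±(3.2265 + 2.2160i) i.e. 3.2265 + 2.2160i and -3.2265 - 2.2160i


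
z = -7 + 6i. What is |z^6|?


|z| = sqrt(49+36) = sqrt(85) = 9.2195
|z^6| = |z|^6 = (sqrt(85))^6 = 85^3 = 614125

|z^6| = 614125


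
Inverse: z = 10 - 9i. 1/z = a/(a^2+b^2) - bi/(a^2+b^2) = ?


|z|^2 = 100+81 = 181
1/z = (10 + 9i)/181

1/z = 0.0552 + 0.0497i


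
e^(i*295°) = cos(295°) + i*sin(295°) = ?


cos(295°) = 0.4226
sin(295°) = -0.9063

e^(i*295°) = 0.4226 - 0.9063i


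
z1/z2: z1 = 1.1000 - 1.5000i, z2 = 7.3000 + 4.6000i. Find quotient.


Conjugate of z2 = 7.3000 - 4.6000i
Numerator: (1.1000 - 1.5000i)(7.3000 - 4.6000i) = 1.1300 - 16.0100i
Denominator: 7.3^2 + 4.6^2 = 74.45
Result = (1.1300 - 16.0100i)/74.45

0.0152 - 0.2150i


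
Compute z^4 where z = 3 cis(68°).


r^4 = 3^4 = 81
n*theta = 4*68° = 272° = 272° (mod 360)
a = 81*cos(272°) = 2.8269
b = 81*sin(272°) = -80.9507

81 cis(272°) = 2.8269 - 80.9507i


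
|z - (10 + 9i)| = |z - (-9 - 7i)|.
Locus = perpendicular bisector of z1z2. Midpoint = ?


Equal distances means the locus is the perpendicular bisector of z1 and z2.
Midpoint = ((10+(-9))/2, (9+(-7))/2) = (0.5000, 1.0000)

Perpendicular bisector through (0.5000, 1.0000)


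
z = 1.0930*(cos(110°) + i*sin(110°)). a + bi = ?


a = 1.0930*cos(110°) = 1.0930*(-0.342) = -0.3738
b = 1.0930*sin(110°) = 1.0930*0.9397 = 1.0271

-0.3738 + 1.0271i


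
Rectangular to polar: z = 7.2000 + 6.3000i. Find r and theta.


r = sqrt(51.84+39.69) = sqrt(91.53) = 9.5671
theta = atan2(6.3, 7.2) = 41.1859 degrees

r = 9.5671, theta = 41.1859 degrees


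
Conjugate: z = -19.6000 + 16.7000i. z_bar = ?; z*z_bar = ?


z_bar = -19.6000 - 16.7000i
z*z_bar = (-19.6)^2 + 16.7^2 = 384.16 + 278.89 = 663.05

z_bar = -19.6000 - 16.7000i, z*z_bar = 663.05


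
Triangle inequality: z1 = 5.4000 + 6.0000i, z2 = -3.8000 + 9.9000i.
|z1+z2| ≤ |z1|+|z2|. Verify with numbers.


|z1| = sqrt(5.4^2 + 6^2) = sqrt(65.16) = 8.0722
|z2| = sqrt((-3.8)^2 + 9.9^2) = sqrt(112.45) = 10.6042
z1+z2 = 1.6000 + 15.9000i
|z1+z2| = sqrt(255.37) = 15.9803
|z1|+|z2| = 8.0722 + 10.6042 = 18.6764

|z1+z2| = 15.9803 ≤ |z1|+|z2| = 18.6764 (verified)


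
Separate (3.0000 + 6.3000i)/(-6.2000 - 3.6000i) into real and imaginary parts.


Multiply by conjugate: (3.0000 + 6.3000i)(-6.2000 + 3.6000i) / ((-6.2)^2 + (-3.6)^2)
Numerator real = 3*(-6.2) + 6.3*(-3.6) = -41.28
Numerator imag = 6.3*(-6.2) - 3*(-3.6) = -28.26
Denominator = 51.4
Re(z) = -41.28/51.4 = -0.8031
Im(z) = -28.26/51.4 = -0.5498

Re(z) = -0.8031, Im(z) = -0.5498


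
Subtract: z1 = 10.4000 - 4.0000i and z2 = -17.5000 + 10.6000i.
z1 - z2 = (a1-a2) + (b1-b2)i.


Real: 10.4 + 17.5 = 27.9
Imag: -4 - 10.6 = -14.6

27.9000 - 14.6000i


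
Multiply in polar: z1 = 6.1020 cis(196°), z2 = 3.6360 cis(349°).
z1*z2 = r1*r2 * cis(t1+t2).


r = 6.1020 * 3.6360 = 22.1869
theta = 196° + 349° = 545° = 185° (mod 360)

22.1869 cis(185°)


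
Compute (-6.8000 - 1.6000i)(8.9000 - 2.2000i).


Real = -6.8*8.9 - (-1.6)*(-2.2) = -60.52 - 3.52 = -64.04
Imag = -6.8*(-2.2) + 8.9*(-1.6) = 14.96 - (14.24) = 0.72

-64.0400 + 0.7200i


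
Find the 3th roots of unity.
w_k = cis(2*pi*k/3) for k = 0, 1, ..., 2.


The 3th roots of unity are cis(360k/3°) for k=0..2
Angle step = 360/3 = 120°
Primitive root: cis(120°)
Primitive root = -0.5000 + 0.8660i

3 roots at angles: 0°, 120°, 240°


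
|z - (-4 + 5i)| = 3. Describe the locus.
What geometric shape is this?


|z - z0| = r is a circle with center z0 and radius r.
Center = (-4, 5), radius = 3

Circle with center (-4, 5) and radius 3


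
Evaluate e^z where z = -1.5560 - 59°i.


e^-1.5560 = 0.21098
cos(-59°) = 0.515
sin(-59°) = -0.85717
Real = 0.21098*0.515 = 0.1087
Imag = 0.21098*(-0.85717) = -0.1808

0.1087 - 0.1808i


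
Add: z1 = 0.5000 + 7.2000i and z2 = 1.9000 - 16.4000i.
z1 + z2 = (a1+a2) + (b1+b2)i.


Real: 0.5 + 1.9 = 2.4
Imag: 7.2 - 16.4 = -9.2

2.4000 - 9.2000i


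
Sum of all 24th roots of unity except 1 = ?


With w = e^(2*pi*i/24), all 24 of the 24th roots of unity w^0 = 1, w, ..., w^(23) sum to 0: 1 + w + ... + w^(23) = (1 - w^24)/(1 - w) = 0 since w^24 = 1, w ≠ 1.
Removing the root 1: w + w^2 + ... + w^(23) = 0 - 1 = -1

Sum = -1


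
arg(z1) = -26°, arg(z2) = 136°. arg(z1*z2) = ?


arg(z1*z2) = -26° + 136° = 110°
Normalized to (-180°, 180°]: 110°

110°


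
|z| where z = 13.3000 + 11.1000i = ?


|z| = sqrt(13.3^2 + 11.1^2) = sqrt(176.89 + 123.21) = sqrt(300.1) = 17.3234

|z| = 17.3234


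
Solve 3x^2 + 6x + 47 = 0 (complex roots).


disc = 6^2 - 4*3*47 = 36 - 564 = -528
sqrt(|disc|) = sqrt(528) = 22.9783
Real part = -6/(2*3) = -1.0000
Imag part = 22.9783/(2*3) = 3.8297

-1.0000 ± 3.8297i


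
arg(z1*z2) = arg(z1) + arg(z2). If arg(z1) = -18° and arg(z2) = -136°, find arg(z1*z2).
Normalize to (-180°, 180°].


arg(z1*z2) = -18° - 136° = -154°
Normalized to (-180°, 180°]: -154°

-154°


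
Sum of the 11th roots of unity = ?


The sum of all 11th roots of unity is 0.
Geometric series: (1 - w^11)/(1 - w) = (1-1)/(1-w) = 0 since w^11 = 1, w ≠ 1.
Alternatively: coefficient of z^10 in z^11 - 1 is 0.

0


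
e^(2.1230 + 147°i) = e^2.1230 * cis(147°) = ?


e^2.1230 = 8.3562
cos(147°) = -0.83867
sin(147°) = 0.54464
Real = 8.3562*(-0.83867) = -7.0081
Imag = 8.3562*0.54464 = 4.5511

-7.0081 + 4.5511i


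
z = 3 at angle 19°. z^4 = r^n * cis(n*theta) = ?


r^4 = 3^4 = 81
n*theta = 4*19° = 76° = 76° (mod 360)
a = 81*cos(76°) = 19.5957
b = 81*sin(76°) = 78.5940

81 cis(76°) = 19.5957 + 78.5940i


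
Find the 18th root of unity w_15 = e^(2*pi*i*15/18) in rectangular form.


Angle = 360*15/18 = 300°
a = cos(300°) = 0.5000
b = sin(300°) = -0.8660

0.5000 - 0.8660i


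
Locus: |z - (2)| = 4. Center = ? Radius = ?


|z - z0| = r is a circle with center z0 and radius r.
Center = (2, 0), radius = 4

Circle with center (2, 0) and radius 4


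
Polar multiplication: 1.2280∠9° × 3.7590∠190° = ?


r = 1.2280 * 3.7590 = 4.6161
theta = 9° + 190° = 199° = 199° (mod 360)

4.6161 cis(199°)


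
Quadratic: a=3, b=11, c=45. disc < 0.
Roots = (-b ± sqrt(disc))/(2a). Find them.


disc = 11^2 - 4*3*45 = 121 - 540 = -419
sqrt(|disc|) = sqrt(419) = 20.4695
Real part = -11/(2*3) = -1.8333
Imag part = 20.4695/(2*3) = 3.4116

-1.8333 ± 3.4116i


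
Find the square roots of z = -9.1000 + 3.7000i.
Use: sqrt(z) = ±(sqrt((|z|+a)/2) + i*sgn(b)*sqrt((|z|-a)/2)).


|z| = sqrt(82.81+13.69) = 9.8234
sqrt((|z|+a)/2) = sqrt((9.8234+(-9.1))/2) = sqrt(0.3617) = 0.6014
sqrt((|z|-a)/2) = sqrt((9.8234-(-9.1))/2) = sqrt(9.4617) = 3.0760

±(0.6014 + 3.0760i) i.e. 0.6014 + 3.0760i and -0.6014 - 3.0760i


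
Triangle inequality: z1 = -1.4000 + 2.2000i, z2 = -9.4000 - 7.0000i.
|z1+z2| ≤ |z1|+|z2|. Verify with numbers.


|z1| = sqrt((-1.4)^2 + 2.2^2) = sqrt(6.8) = 2.6077
|z2| = sqrt((-9.4)^2 + (-7)^2) = sqrt(137.36) = 11.7201
z1+z2 = -10.8000 - 4.8000i
|z1+z2| = sqrt(139.68) = 11.8186
|z1|+|z2| = 2.6077 + 11.7201 = 14.3278

|z1+z2| = 11.8186 ≤ |z1|+|z2| = 14.3278 (verified)


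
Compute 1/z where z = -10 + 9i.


|z|^2 = 100+81 = 181
1/z = (-10 - 9i)/181

1/z = -0.0552 - 0.0497i


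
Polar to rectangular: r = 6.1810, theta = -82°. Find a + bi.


a = 6.1810*cos(-82°) = 6.1810*0.13917 = 0.8602
b = 6.1810*sin(-82°) = 6.1810*(-0.990268) = -6.1208

0.8602 - 6.1208i


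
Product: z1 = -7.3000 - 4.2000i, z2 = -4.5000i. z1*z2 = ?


Real = -7.3*0 - (-4.2)*(-4.5) = 0 - 18.9 = -18.9
Imag = -7.3*(-4.5) + 0*(-4.2) = 32.85 + 0 = 32.85

-18.9000 + 32.8500i


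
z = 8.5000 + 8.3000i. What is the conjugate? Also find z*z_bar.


z_bar = 8.5000 - 8.3000i
z*z_bar = 8.5^2 + 8.3^2 = 72.25 + 68.89 = 141.14

z_bar = 8.5000 - 8.3000i, z*z_bar = 141.14


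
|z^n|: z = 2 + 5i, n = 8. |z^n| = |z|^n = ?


|z| = sqrt(4+25) = sqrt(29) = 5.3852
|z^8| = |z|^8 = (sqrt(29))^8 = 29^4 = 707281

|z^8| = 707281


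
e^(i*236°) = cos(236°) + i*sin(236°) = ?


cos(236°) = -0.5592
sin(236°) = -0.8290

e^(i*236°) = -0.5592 - 0.8290i


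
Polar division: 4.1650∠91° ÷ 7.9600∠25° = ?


r = 4.1650 / 7.9600 = 0.5232
theta = 91° - 25° = 66° = 66° (mod 360)

0.5232 cis(66°)


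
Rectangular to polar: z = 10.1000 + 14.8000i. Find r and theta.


r = sqrt(102.01+219.04) = sqrt(321.05) = 17.9179
theta = atan2(14.8, 10.1) = 55.6891 degrees

r = 17.9179, theta = 55.6891 degrees


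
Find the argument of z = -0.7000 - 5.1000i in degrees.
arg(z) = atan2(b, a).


Re = -0.7, Im = -5.1
arg = atan2(-5.1, -0.7) = -97.8153 degrees

arg(z) = -97.8153 degrees


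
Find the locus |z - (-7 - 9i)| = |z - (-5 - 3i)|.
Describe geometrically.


Equal distances means the locus is the perpendicular bisector of z1 and z2.
Midpoint = ((-7+(-5))/2, (-9+(-3))/2) = (-6.0000, -6.0000)

Perpendicular bisector through (-6.0000, -6.0000)


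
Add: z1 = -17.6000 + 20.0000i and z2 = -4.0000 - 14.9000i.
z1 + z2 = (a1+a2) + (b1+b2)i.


Real: -17.6 - 4 = -21.6
Imag: 20 - 14.9 = 5.1

-21.6000 + 5.1000i


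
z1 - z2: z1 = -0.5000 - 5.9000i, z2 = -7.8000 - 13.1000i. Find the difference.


Real: -0.5 + 7.8 = 7.3
Imag: -5.9 + 13.1 = 7.2

7.3000 + 7.2000i


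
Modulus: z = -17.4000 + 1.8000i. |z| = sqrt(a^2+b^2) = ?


|z| = sqrt((-17.4)^2 + 1.8^2) = sqrt(302.76 + 3.24) = sqrt(306) = 17.4929

|z| = 17.4929


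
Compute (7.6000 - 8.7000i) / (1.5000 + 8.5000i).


Conjugate of z2 = 1.5000 - 8.5000i
Numerator: (7.6000 - 8.7000i)(1.5000 - 8.5000i) = -62.5500 - 77.6500i
Denominator: 1.5^2 + 8.5^2 = 74.5
Result = (-62.5500 - 77.6500i)/74.5

-0.8396 - 1.0423i


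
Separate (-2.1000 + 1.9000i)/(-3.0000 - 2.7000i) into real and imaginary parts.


Multiply by conjugate: (-2.1000 + 1.9000i)(-3.0000 + 2.7000i) / ((-3)^2 + (-2.7)^2)
Numerator real = -2.1*(-3) + 1.9*(-2.7) = 1.17
Numerator imag = 1.9*(-3) - (-2.1)*(-2.7) = -11.37
Denominator = 16.29
Re(z) = 1.17/16.29 = 0.0718
Im(z) = -11.37/16.29 = -0.6980

Re(z) = 0.0718, Im(z) = -0.6980


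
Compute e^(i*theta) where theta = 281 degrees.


cos(281°) = 0.1908
sin(281°) = -0.9816

e^(i*281°) = 0.1908 - 0.9816i


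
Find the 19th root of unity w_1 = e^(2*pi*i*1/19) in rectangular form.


Angle = 360*1/19 = 18.9474°
a = cos(18.9474°) = 0.9458
b = sin(18.9474°) = 0.3247

0.9458 + 0.3247i


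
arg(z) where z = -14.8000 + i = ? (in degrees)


Re = -14.8, Im = 1
arg = atan2(1, -14.8) = 176.1345 degrees

arg(z) = 176.1345 degrees


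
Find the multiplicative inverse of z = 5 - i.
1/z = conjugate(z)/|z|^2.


|z|^2 = 25+1 = 26
1/z = (5 + 1i)/26

1/z = 0.1923 + 0.0385i


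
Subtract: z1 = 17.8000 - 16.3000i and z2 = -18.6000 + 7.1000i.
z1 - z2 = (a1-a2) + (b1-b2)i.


Real: 17.8 + 18.6 = 36.4
Imag: -16.3 - 7.1 = -23.4

36.4000 - 23.4000i


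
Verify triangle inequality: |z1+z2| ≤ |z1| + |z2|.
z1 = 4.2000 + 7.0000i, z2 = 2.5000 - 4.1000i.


|z1| = sqrt(4.2^2 + 7^2) = sqrt(66.64) = 8.1633
|z2| = sqrt(2.5^2 + (-4.1)^2) = sqrt(23.06) = 4.8021
z1+z2 = 6.7000 + 2.9000i
|z1+z2| = sqrt(53.3) = 7.3007
|z1|+|z2| = 8.1633 + 4.8021 = 12.9654

|z1+z2| = 7.3007 ≤ |z1|+|z2| = 12.9654 (verified)


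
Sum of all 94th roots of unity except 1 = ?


With w = e^(2*pi*i/94), all 94 of the 94th roots of unity w^0 = 1, w, ..., w^(93) sum to 0: 1 + w + ... + w^(93) = (1 - w^94)/(1 - w) = 0 since w^94 = 1, w ≠ 1.
Removing the root 1: w + w^2 + ... + w^(93) = 0 - 1 = -1

Sum = -1


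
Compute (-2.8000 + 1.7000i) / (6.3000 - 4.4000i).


Conjugate of z2 = 6.3000 + 4.4000i
Numerator: (-2.8000 + 1.7000i)(6.3000 + 4.4000i) = -25.1200 - 1.6100i
Denominator: 6.3^2 + (-4.4)^2 = 59.05
Result = (-25.1200 - 1.6100i)/59.05

-0.4254 - 0.0273i


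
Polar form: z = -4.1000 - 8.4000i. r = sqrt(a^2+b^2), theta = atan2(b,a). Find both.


r = sqrt(16.81+70.56) = sqrt(87.37) = 9.3472
theta = atan2(-8.4, -4.1) = -116.0168 degrees

r = 9.3472, theta = -116.0168 degrees


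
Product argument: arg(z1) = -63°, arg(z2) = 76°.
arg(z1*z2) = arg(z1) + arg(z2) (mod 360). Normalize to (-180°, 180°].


arg(z1*z2) = -63° + 76° = 13°
Normalized to (-180°, 180°]: 13°

13°
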